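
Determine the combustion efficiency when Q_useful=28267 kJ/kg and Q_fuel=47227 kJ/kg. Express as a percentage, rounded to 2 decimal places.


Efficiency = (Q_useful / Q_fuel) * 100
Efficiency = (28267 / 47227) * 100
Efficiency = 0.5985 * 100 = 59.85%


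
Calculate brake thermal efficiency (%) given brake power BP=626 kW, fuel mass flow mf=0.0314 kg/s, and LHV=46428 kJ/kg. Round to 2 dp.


eta_BTE = (BP / (mf * LHV)) * 100
Denominator = 0.0314 * 46428 = 1457.8392 kW
eta_BTE = (626 / 1457.8392) * 100 = 42.94%


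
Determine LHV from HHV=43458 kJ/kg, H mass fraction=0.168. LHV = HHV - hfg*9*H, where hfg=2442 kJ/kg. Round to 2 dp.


LHV = HHV - hfg * 9 * H
Water correction = 2442 * 9 * 0.168 = 3692.304 kJ/kg
LHV = 43458 - 3692.304 = 39765.70 kJ/kg


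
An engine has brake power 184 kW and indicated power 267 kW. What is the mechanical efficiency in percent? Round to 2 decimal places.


eta_mech = (BP / IP) * 100
Ratio = 184 / 267 = 0.6891
eta_mech = 0.6891 * 100 = 68.91%


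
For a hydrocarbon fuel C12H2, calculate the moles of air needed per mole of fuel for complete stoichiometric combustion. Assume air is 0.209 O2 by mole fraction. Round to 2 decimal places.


Balanced combustion: C12H2 + 12.5 O2 -> 12 CO2 + 1 H2O
O2 needed = C + H/4 = 12 + 2/4 = 12.50 moles
Air moles = O2 / 0.209 = 12.50 / 0.209 = 59.81 moles air


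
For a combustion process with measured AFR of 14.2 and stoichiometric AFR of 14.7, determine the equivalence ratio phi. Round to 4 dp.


phi = AFR_stoich / AFR_actual
phi = 14.7 / 14.2 = 1.0352


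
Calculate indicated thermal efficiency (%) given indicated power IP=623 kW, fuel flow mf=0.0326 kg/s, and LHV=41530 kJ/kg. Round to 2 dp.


eta_ith = (IP / (mf * LHV)) * 100
Denominator = 0.0326 * 41530 = 1353.8780 kW
eta_ith = (623 / 1353.8780) * 100 = 46.02%


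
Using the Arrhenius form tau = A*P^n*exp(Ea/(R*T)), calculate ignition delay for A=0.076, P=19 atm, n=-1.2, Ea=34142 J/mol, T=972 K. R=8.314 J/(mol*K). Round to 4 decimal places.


tau = A * P^n * exp(Ea/(R*T))
P^n = 19^(-1.2) = 0.02920759
Ea/(R*T) = 34142/(8.314*972) = 4.224863
exp(Ea/(R*T)) = 68.365165
tau = 0.076 * 0.02920759 * 68.365165 = 0.1518 ms


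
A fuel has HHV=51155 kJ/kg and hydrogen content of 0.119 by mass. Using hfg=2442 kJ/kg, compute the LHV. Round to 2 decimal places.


LHV = HHV - hfg * 9 * H
Water correction = 2442 * 9 * 0.119 = 2615.382 kJ/kg
LHV = 51155 - 2615.382 = 48539.62 kJ/kg


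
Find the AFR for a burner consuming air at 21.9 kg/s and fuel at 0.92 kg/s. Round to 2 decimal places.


AFR = m_air / m_fuel
AFR = 21.9 / 0.92 = 23.80


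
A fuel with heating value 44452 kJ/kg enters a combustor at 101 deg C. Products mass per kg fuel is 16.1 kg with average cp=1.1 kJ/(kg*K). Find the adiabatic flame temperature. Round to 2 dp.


T_ad = T_in + Hc / (m_p * cp)
Denominator = 16.1 * 1.1 = 17.7100
Temperature rise = 44452 / 17.7100 = 2509.99 K
T_ad = 101 + 2509.99 = 2610.99 deg C


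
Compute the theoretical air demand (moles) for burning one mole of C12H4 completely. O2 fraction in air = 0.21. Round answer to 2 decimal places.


Balanced combustion: C12H4 + 13 O2 -> 12 CO2 + 2 H2O
O2 needed = C + H/4 = 12 + 4/4 = 13.00 moles
Air moles = O2 / 0.21 = 13.00 / 0.21 = 61.90 moles air


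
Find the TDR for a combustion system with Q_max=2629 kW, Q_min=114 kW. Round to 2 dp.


TDR = Q_max / Q_min
TDR = 2629 / 114 = 23.06


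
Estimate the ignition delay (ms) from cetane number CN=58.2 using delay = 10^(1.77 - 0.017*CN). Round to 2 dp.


delay = 10^(1.77 - 0.017*CN)
Exponent = 1.77 - 0.017*58.2 = 0.7806
delay = 10^0.7806 = 6.03 ms


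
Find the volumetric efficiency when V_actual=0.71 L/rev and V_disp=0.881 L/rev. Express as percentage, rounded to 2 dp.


eta_v = (V_actual / V_disp) * 100
Ratio = 0.71 / 0.881 = 0.8059
eta_v = 0.8059 * 100 = 80.59%


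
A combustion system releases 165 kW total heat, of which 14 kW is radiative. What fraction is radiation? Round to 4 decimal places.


f_rad = Q_rad / Q_total
f_rad = 14 / 165 = 0.0848


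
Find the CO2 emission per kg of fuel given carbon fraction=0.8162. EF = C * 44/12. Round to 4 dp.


EF = C_frac * (M_CO2 / M_C)
EF = 0.8162 * (44/12)
EF = 0.8162 * 3.666667 = 2.9927 kg_CO2/kg_fuel


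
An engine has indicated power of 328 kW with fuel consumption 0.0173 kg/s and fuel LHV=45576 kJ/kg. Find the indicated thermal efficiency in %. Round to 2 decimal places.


eta_ith = (IP / (mf * LHV)) * 100
Denominator = 0.0173 * 45576 = 788.4648 kW
eta_ith = (328 / 788.4648) * 100 = 41.60%


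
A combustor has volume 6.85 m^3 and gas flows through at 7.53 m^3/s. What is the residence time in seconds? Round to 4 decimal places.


tau = V / Q_flow
tau = 6.85 / 7.53 = 0.9097 s


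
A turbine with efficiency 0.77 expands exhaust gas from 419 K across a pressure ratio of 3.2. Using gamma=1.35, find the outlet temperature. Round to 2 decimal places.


T_out = T_in * (1 - eta * (1 - PR^(-(gamma-1)/gamma)))
Exponent = -(1.35-1)/1.35 = -0.25925926
PR^exp = 3.2^(-0.25925926) = 0.73966521
Factor = 1 - 0.77*(1 - 0.73966521) = 0.79954221
T_out = 419 * 0.79954221 = 335.01 K


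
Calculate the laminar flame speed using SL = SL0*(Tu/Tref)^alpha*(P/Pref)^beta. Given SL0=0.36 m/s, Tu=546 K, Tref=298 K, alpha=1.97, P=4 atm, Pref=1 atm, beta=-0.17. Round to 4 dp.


SL = SL0 * (Tu/Tref)^alpha * (P/Pref)^beta
T ratio = 546/298 = 1.83221477
(T ratio)^alpha = 1.83221477^1.97 = 3.296579
(P/Pref)^beta = 4^(-0.17) = 0.790041
SL = 0.36 * 3.296579 * 0.790041 = 0.9376 m/s


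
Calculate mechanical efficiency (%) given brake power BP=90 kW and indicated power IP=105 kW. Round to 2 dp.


eta_mech = (BP / IP) * 100
Ratio = 90 / 105 = 0.8571
eta_mech = 0.8571 * 100 = 85.71%


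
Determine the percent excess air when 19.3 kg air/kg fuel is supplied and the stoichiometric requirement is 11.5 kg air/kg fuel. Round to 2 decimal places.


Excess air = actual - stoichiometric = 19.3 - 11.5 = 7.80 kg/kg fuel
Excess air % = (excess / stoich) * 100 = (7.80 / 11.5) * 100 = 67.83%


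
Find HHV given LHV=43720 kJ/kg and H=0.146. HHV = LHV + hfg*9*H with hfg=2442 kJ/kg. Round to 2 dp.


HHV = LHV + hfg * 9 * H
Water addition = 2442 * 9 * 0.146 = 3208.788 kJ/kg
HHV = 43720 + 3208.788 = 46928.79 kJ/kg


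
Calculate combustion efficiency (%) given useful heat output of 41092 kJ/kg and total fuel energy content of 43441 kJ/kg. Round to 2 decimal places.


Efficiency = (Q_useful / Q_fuel) * 100
Efficiency = (41092 / 43441) * 100
Efficiency = 0.9459 * 100 = 94.59%


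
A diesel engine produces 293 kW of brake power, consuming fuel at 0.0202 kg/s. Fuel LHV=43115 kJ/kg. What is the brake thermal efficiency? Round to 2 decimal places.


eta_BTE = (BP / (mf * LHV)) * 100
Denominator = 0.0202 * 43115 = 870.9230 kW
eta_BTE = (293 / 870.9230) * 100 = 33.64%


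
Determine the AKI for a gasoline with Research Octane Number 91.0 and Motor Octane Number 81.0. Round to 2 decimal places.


AKI = (RON + MON) / 2
AKI = (91.0 + 81.0) / 2
AKI = 172.0 / 2 = 86.00


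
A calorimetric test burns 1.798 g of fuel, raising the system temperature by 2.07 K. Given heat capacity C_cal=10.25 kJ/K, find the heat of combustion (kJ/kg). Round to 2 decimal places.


Hc = C_cal * delta_T / m_fuel
Q_released = 10.25 * 2.07 = 21.2175 kJ
m_fuel = 1.798 g = 1.798/1000 kg = 0.001798 kg
Hc = 21.2175 / 0.001798 = 11800.61 kJ/kg


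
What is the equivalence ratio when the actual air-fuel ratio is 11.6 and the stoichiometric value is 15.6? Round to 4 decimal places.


phi = AFR_stoich / AFR_actual
phi = 15.6 / 11.6 = 1.3448


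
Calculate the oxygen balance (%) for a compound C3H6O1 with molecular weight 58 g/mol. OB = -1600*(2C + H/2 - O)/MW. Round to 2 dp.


OB = -1600 * (2C + H/2 - O) / MW
Inner = 2*3 + 6/2 - 1 = 8.00
OB = -1600 * 8.00 / 58 = -220.69%


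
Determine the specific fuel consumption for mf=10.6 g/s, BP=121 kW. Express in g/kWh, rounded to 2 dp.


SFC = (mf / BP) * 3600
Rate = 10.6 / 121 = 0.087603 g/(s*kW)
SFC = 0.087603 * 3600 = 315.37 g/kWh


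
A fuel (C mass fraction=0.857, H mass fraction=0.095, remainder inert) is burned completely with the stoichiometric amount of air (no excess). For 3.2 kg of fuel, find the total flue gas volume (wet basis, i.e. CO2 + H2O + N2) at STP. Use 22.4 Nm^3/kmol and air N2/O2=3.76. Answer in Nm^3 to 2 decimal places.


Per kg fuel: CO2 = (C/12 kmol)*22.4 = (0.857/12)*22.4 = 1.59973 Nm^3
Per kg fuel: H2O = (H/2 kmol)*22.4 = (0.095/2)*22.4 = 1.06400 Nm^3
O2 needed per kg fuel = C/12 + H/4 = 0.857/12 + 0.095/4 = 0.09516667 kmol
Per kg fuel: N2 = O2*3.76*22.4 = 0.09516667*3.76*22.4 = 8.01532 Nm^3
Total per kg = 1.59973 + 1.06400 + 8.01532 = 10.67905 Nm^3
Total = 10.67905 * 3.2 = 34.17 Nm^3


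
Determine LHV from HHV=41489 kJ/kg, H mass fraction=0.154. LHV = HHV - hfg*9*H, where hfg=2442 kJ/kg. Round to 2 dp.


LHV = HHV - hfg * 9 * H
Water correction = 2442 * 9 * 0.154 = 3384.612 kJ/kg
LHV = 41489 - 3384.612 = 38104.39 kJ/kg


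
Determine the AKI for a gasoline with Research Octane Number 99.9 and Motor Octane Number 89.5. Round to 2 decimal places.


AKI = (RON + MON) / 2
AKI = (99.9 + 89.5) / 2
AKI = 189.4 / 2 = 94.70


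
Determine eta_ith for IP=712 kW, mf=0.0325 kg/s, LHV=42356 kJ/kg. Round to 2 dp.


eta_ith = (IP / (mf * LHV)) * 100
Denominator = 0.0325 * 42356 = 1376.5700 kW
eta_ith = (712 / 1376.5700) * 100 = 51.72%


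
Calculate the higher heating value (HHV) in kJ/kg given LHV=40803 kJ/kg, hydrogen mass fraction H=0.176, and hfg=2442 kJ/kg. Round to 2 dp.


HHV = LHV + hfg * 9 * H
Water addition = 2442 * 9 * 0.176 = 3868.128 kJ/kg
HHV = 40803 + 3868.128 = 44671.13 kJ/kg


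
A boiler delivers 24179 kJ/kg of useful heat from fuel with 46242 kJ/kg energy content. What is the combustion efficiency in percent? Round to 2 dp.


Efficiency = (Q_useful / Q_fuel) * 100
Efficiency = (24179 / 46242) * 100
Efficiency = 0.5229 * 100 = 52.29%


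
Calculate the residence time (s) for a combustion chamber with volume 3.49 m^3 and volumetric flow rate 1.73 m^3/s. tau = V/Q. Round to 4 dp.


tau = V / Q_flow
tau = 3.49 / 1.73 = 2.0173 s


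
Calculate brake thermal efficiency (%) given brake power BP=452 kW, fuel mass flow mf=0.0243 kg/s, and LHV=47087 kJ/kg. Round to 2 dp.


eta_BTE = (BP / (mf * LHV)) * 100
Denominator = 0.0243 * 47087 = 1144.2141 kW
eta_BTE = (452 / 1144.2141) * 100 = 39.50%


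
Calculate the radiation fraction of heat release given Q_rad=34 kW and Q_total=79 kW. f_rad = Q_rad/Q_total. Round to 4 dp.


f_rad = Q_rad / Q_total
f_rad = 34 / 79 = 0.4304


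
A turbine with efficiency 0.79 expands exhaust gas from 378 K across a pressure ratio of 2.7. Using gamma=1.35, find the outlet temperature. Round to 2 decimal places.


T_out = T_in * (1 - eta * (1 - PR^(-(gamma-1)/gamma)))
Exponent = -(1.35-1)/1.35 = -0.25925926
PR^exp = 2.7^(-0.25925926) = 0.77297411
Factor = 1 - 0.79*(1 - 0.77297411) = 0.82064955
T_out = 378 * 0.82064955 = 310.21 K


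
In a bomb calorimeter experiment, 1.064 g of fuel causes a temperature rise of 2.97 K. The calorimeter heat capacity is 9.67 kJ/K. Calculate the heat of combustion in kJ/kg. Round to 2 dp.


Hc = C_cal * delta_T / m_fuel
Q_released = 9.67 * 2.97 = 28.7199 kJ
m_fuel = 1.064 g = 1.064/1000 kg = 0.001064 kg
Hc = 28.7199 / 0.001064 = 26992.39 kJ/kg


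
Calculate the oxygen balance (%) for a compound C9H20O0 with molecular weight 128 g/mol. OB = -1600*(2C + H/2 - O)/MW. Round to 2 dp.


OB = -1600 * (2C + H/2 - O) / MW
Inner = 2*9 + 20/2 - 0 = 28.00
OB = -1600 * 28.00 / 128 = -350.00%


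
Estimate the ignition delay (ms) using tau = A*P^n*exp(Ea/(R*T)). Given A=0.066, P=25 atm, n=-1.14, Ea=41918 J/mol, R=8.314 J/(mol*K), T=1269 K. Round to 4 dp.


tau = A * P^n * exp(Ea/(R*T))
P^n = 25^(-1.14) = 0.02548874
Ea/(R*T) = 41918/(8.314*1269) = 3.973095
exp(Ea/(R*T)) = 53.148753
tau = 0.066 * 0.02548874 * 53.148753 = 0.0894 ms


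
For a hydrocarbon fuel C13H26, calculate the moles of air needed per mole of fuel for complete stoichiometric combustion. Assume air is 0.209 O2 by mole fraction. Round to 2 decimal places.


Balanced combustion: C13H26 + 19.5 O2 -> 13 CO2 + 13 H2O
O2 needed = C + H/4 = 13 + 26/4 = 19.50 moles
Air moles = O2 / 0.209 = 19.50 / 0.209 = 93.30 moles air


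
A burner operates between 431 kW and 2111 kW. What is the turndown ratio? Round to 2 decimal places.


TDR = Q_max / Q_min
TDR = 2111 / 431 = 4.90


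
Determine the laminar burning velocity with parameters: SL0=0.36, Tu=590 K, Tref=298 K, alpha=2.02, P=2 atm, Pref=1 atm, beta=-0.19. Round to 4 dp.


SL = SL0 * (Tu/Tref)^alpha * (P/Pref)^beta
T ratio = 590/298 = 1.97986577
(T ratio)^alpha = 1.97986577^2.02 = 3.973784
(P/Pref)^beta = 2^(-0.19) = 0.876606
SL = 0.36 * 3.973784 * 0.876606 = 1.2540 m/s


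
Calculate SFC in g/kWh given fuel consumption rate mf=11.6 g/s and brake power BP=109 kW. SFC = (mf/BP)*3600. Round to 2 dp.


SFC = (mf / BP) * 3600
Rate = 11.6 / 109 = 0.106422 g/(s*kW)
SFC = 0.106422 * 3600 = 383.12 g/kWh


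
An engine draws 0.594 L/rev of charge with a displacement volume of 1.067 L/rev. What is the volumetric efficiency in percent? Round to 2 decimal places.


eta_v = (V_actual / V_disp) * 100
Ratio = 0.594 / 1.067 = 0.5567
eta_v = 0.5567 * 100 = 55.67%


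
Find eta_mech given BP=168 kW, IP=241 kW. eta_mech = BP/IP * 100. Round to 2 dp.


eta_mech = (BP / IP) * 100
Ratio = 168 / 241 = 0.6971
eta_mech = 0.6971 * 100 = 69.71%


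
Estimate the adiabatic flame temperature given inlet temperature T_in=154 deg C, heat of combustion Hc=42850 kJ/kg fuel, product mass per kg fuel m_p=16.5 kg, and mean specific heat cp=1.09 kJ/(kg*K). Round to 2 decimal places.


T_ad = T_in + Hc / (m_p * cp)
Denominator = 16.5 * 1.09 = 17.9850
Temperature rise = 42850 / 17.9850 = 2382.54 K
T_ad = 154 + 2382.54 = 2536.54 deg C


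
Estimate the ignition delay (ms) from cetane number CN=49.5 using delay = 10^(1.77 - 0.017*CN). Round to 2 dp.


delay = 10^(1.77 - 0.017*CN)
Exponent = 1.77 - 0.017*49.5 = 0.9285
delay = 10^0.9285 = 8.48 ms


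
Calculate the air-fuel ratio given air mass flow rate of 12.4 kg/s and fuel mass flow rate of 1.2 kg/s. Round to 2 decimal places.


AFR = m_air / m_fuel
AFR = 12.4 / 1.2 = 10.33


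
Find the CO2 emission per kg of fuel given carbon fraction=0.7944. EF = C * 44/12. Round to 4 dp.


EF = C_frac * (M_CO2 / M_C)
EF = 0.7944 * (44/12)
EF = 0.7944 * 3.666667 = 2.9128 kg_CO2/kg_fuel


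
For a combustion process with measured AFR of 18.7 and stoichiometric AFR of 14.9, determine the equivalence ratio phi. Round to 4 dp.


phi = AFR_stoich / AFR_actual
phi = 14.9 / 18.7 = 0.7968


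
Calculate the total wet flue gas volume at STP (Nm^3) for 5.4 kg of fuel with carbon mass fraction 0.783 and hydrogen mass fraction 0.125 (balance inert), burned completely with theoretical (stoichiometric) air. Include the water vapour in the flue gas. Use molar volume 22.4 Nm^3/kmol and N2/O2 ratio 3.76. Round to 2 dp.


Per kg fuel: CO2 = (C/12 kmol)*22.4 = (0.783/12)*22.4 = 1.46160 Nm^3
Per kg fuel: H2O = (H/2 kmol)*22.4 = (0.125/2)*22.4 = 1.40000 Nm^3
O2 needed per kg fuel = C/12 + H/4 = 0.783/12 + 0.125/4 = 0.09650000 kmol
Per kg fuel: N2 = O2*3.76*22.4 = 0.09650000*3.76*22.4 = 8.12762 Nm^3
Total per kg = 1.46160 + 1.40000 + 8.12762 = 10.98922 Nm^3
Total = 10.98922 * 5.4 = 59.34 Nm^3


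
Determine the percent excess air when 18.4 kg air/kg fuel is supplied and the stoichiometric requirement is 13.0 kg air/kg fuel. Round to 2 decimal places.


Excess air = actual - stoichiometric = 18.4 - 13.0 = 5.40 kg/kg fuel
Excess air % = (excess / stoich) * 100 = (5.40 / 13.0) * 100 = 41.54%


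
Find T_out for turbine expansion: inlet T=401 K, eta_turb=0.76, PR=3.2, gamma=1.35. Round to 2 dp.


T_out = T_in * (1 - eta * (1 - PR^(-(gamma-1)/gamma)))
Exponent = -(1.35-1)/1.35 = -0.25925926
PR^exp = 3.2^(-0.25925926) = 0.73966521
Factor = 1 - 0.76*(1 - 0.73966521) = 0.80214556
T_out = 401 * 0.80214556 = 321.66 K


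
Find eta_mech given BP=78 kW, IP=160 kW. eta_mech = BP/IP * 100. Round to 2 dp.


eta_mech = (BP / IP) * 100
Ratio = 78 / 160 = 0.4875
eta_mech = 0.4875 * 100 = 48.75%


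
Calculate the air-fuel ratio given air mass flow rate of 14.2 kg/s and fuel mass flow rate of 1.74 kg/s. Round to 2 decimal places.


AFR = m_air / m_fuel
AFR = 14.2 / 1.74 = 8.16


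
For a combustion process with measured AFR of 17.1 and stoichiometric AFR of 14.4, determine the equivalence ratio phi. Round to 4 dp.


phi = AFR_stoich / AFR_actual
phi = 14.4 / 17.1 = 0.8421


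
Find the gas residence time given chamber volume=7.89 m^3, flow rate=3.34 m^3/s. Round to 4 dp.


tau = V / Q_flow
tau = 7.89 / 3.34 = 2.3623 s


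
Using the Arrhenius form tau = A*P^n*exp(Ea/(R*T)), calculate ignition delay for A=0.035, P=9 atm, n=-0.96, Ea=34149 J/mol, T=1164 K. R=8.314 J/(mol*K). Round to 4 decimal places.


tau = A * P^n * exp(Ea/(R*T))
P^n = 9^(-0.96) = 0.12131854
Ea/(R*T) = 34149/(8.314*1164) = 3.528702
exp(Ea/(R*T)) = 34.079705
tau = 0.035 * 0.12131854 * 34.079705 = 0.1447 ms


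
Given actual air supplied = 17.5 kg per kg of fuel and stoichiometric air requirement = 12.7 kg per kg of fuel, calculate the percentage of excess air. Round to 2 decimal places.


Excess air = actual - stoichiometric = 17.5 - 12.7 = 4.80 kg/kg fuel
Excess air % = (excess / stoich) * 100 = (4.80 / 12.7) * 100 = 37.80%


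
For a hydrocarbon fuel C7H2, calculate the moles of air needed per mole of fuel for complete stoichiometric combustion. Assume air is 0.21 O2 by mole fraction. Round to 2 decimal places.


Balanced combustion: C7H2 + 7.5 O2 -> 7 CO2 + 1 H2O
O2 needed = C + H/4 = 7 + 2/4 = 7.50 moles
Air moles = O2 / 0.21 = 7.50 / 0.21 = 35.71 moles air


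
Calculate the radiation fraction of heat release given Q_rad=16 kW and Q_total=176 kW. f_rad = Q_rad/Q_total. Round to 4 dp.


f_rad = Q_rad / Q_total
f_rad = 16 / 176 = 0.0909


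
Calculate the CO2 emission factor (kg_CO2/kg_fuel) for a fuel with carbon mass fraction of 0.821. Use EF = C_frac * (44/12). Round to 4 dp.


EF = C_frac * (M_CO2 / M_C)
EF = 0.821 * (44/12)
EF = 0.821 * 3.666667 = 3.0103 kg_CO2/kg_fuel


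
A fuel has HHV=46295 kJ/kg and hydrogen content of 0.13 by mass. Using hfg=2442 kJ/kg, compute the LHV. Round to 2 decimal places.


LHV = HHV - hfg * 9 * H
Water correction = 2442 * 9 * 0.13 = 2857.140 kJ/kg
LHV = 46295 - 2857.140 = 43437.86 kJ/kg


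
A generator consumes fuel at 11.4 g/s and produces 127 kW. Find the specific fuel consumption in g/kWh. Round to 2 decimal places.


SFC = (mf / BP) * 3600
Rate = 11.4 / 127 = 0.089764 g/(s*kW)
SFC = 0.089764 * 3600 = 323.15 g/kWh


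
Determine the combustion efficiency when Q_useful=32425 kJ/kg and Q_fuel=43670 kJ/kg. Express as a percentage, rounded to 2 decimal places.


Efficiency = (Q_useful / Q_fuel) * 100
Efficiency = (32425 / 43670) * 100
Efficiency = 0.7425 * 100 = 74.25%


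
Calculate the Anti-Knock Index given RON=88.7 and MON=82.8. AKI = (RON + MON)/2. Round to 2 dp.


AKI = (RON + MON) / 2
AKI = (88.7 + 82.8) / 2
AKI = 171.5 / 2 = 85.75


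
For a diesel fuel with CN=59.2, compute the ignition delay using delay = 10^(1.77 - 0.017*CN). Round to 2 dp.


delay = 10^(1.77 - 0.017*CN)
Exponent = 1.77 - 0.017*59.2 = 0.7636
delay = 10^0.7636 = 5.80 ms


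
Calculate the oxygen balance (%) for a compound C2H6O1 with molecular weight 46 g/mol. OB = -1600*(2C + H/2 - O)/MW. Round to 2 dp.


OB = -1600 * (2C + H/2 - O) / MW
Inner = 2*2 + 6/2 - 1 = 6.00
OB = -1600 * 6.00 / 46 = -208.70%


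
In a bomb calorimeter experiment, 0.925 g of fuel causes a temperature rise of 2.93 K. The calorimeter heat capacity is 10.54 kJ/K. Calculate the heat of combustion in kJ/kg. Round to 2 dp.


Hc = C_cal * delta_T / m_fuel
Q_released = 10.54 * 2.93 = 30.8822 kJ
m_fuel = 0.925 g = 0.925/1000 kg = 0.000925 kg
Hc = 30.8822 / 0.000925 = 33386.16 kJ/kg


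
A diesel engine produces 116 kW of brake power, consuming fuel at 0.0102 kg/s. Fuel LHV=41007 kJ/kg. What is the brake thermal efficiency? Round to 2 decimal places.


eta_BTE = (BP / (mf * LHV)) * 100
Denominator = 0.0102 * 41007 = 418.2714 kW
eta_BTE = (116 / 418.2714) * 100 = 27.73%


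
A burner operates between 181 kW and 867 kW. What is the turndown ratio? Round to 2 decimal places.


TDR = Q_max / Q_min
TDR = 867 / 181 = 4.79


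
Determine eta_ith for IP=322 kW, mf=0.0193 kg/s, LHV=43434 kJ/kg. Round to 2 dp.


eta_ith = (IP / (mf * LHV)) * 100
Denominator = 0.0193 * 43434 = 838.2762 kW
eta_ith = (322 / 838.2762) * 100 = 38.41%


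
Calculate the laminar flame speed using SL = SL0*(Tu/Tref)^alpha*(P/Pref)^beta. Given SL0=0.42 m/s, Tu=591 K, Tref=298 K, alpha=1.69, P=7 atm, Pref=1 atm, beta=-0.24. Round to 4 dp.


SL = SL0 * (Tu/Tref)^alpha * (P/Pref)^beta
T ratio = 591/298 = 1.98322148
(T ratio)^alpha = 1.98322148^1.69 = 3.180954
(P/Pref)^beta = 7^(-0.24) = 0.626869
SL = 0.42 * 3.180954 * 0.626869 = 0.8375 m/s


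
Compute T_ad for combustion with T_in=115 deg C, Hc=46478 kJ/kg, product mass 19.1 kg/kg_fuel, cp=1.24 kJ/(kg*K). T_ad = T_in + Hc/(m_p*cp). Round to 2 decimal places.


T_ad = T_in + Hc / (m_p * cp)
Denominator = 19.1 * 1.24 = 23.6840
Temperature rise = 46478 / 23.6840 = 1962.42 K
T_ad = 115 + 1962.42 = 2077.42 deg C


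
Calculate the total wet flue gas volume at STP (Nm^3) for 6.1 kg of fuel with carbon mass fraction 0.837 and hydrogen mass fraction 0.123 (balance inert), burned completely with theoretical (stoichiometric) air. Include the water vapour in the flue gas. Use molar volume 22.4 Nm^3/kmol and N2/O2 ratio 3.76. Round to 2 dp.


Per kg fuel: CO2 = (C/12 kmol)*22.4 = (0.837/12)*22.4 = 1.56240 Nm^3
Per kg fuel: H2O = (H/2 kmol)*22.4 = (0.123/2)*22.4 = 1.37760 Nm^3
O2 needed per kg fuel = C/12 + H/4 = 0.837/12 + 0.123/4 = 0.10050000 kmol
Per kg fuel: N2 = O2*3.76*22.4 = 0.10050000*3.76*22.4 = 8.46451 Nm^3
Total per kg = 1.56240 + 1.37760 + 8.46451 = 11.40451 Nm^3
Total = 11.40451 * 6.1 = 69.57 Nm^3


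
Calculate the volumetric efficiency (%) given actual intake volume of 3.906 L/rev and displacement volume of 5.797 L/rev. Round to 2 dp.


eta_v = (V_actual / V_disp) * 100
Ratio = 3.906 / 5.797 = 0.6738
eta_v = 0.6738 * 100 = 67.38%


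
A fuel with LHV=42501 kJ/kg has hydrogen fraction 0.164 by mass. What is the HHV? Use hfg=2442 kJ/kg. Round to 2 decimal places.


HHV = LHV + hfg * 9 * H
Water addition = 2442 * 9 * 0.164 = 3604.392 kJ/kg
HHV = 42501 + 3604.392 = 46105.39 kJ/kg


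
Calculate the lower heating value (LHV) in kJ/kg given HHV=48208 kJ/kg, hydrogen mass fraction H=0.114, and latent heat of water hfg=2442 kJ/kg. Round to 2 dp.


LHV = HHV - hfg * 9 * H
Water correction = 2442 * 9 * 0.114 = 2505.492 kJ/kg
LHV = 48208 - 2505.492 = 45702.51 kJ/kg


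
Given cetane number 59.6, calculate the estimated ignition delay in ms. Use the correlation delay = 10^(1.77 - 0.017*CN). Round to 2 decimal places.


delay = 10^(1.77 - 0.017*CN)
Exponent = 1.77 - 0.017*59.6 = 0.7568
delay = 10^0.7568 = 5.71 ms


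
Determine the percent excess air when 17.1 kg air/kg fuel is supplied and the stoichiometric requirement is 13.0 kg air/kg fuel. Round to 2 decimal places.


Excess air = actual - stoichiometric = 17.1 - 13.0 = 4.10 kg/kg fuel
Excess air % = (excess / stoich) * 100 = (4.10 / 13.0) * 100 = 31.54%


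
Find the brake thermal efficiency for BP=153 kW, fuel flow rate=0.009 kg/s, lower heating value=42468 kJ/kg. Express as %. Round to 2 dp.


eta_BTE = (BP / (mf * LHV)) * 100
Denominator = 0.009 * 42468 = 382.2120 kW
eta_BTE = (153 / 382.2120) * 100 = 40.03%


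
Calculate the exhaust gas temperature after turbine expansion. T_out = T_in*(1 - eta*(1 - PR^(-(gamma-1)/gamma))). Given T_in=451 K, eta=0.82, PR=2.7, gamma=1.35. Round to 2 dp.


T_out = T_in * (1 - eta * (1 - PR^(-(gamma-1)/gamma)))
Exponent = -(1.35-1)/1.35 = -0.25925926
PR^exp = 2.7^(-0.25925926) = 0.77297411
Factor = 1 - 0.82*(1 - 0.77297411) = 0.81383877
T_out = 451 * 0.81383877 = 367.04 K


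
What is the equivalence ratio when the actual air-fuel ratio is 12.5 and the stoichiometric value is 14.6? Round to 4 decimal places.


phi = AFR_stoich / AFR_actual
phi = 14.6 / 12.5 = 1.1680


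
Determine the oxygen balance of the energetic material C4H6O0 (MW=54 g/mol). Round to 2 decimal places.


OB = -1600 * (2C + H/2 - O) / MW
Inner = 2*4 + 6/2 - 0 = 11.00
OB = -1600 * 11.00 / 54 = -325.93%


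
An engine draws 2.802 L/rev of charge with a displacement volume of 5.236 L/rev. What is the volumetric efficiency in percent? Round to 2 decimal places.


eta_v = (V_actual / V_disp) * 100
Ratio = 2.802 / 5.236 = 0.5351
eta_v = 0.5351 * 100 = 53.51%


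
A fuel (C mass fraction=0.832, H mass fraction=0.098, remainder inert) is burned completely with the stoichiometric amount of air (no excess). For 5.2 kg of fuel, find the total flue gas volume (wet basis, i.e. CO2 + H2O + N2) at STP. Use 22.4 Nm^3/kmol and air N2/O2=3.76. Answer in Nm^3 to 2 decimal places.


Per kg fuel: CO2 = (C/12 kmol)*22.4 = (0.832/12)*22.4 = 1.55307 Nm^3
Per kg fuel: H2O = (H/2 kmol)*22.4 = (0.098/2)*22.4 = 1.09760 Nm^3
O2 needed per kg fuel = C/12 + H/4 = 0.832/12 + 0.098/4 = 0.09383333 kmol
Per kg fuel: N2 = O2*3.76*22.4 = 0.09383333*3.76*22.4 = 7.90302 Nm^3
Total per kg = 1.55307 + 1.09760 + 7.90302 = 10.55369 Nm^3
Total = 10.55369 * 5.2 = 54.88 Nm^3


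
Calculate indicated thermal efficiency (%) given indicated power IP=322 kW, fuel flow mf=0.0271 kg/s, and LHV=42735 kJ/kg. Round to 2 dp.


eta_ith = (IP / (mf * LHV)) * 100
Denominator = 0.0271 * 42735 = 1158.1185 kW
eta_ith = (322 / 1158.1185) * 100 = 27.80%


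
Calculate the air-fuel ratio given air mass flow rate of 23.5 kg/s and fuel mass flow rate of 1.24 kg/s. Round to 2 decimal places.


AFR = m_air / m_fuel
AFR = 23.5 / 1.24 = 18.95


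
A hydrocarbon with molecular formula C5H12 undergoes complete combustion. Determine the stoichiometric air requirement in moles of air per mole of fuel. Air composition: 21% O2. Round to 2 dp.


Balanced combustion: C5H12 + 8 O2 -> 5 CO2 + 6 H2O
O2 needed = C + H/4 = 5 + 12/4 = 8.00 moles
Air moles = O2 / 0.21 = 8.00 / 0.21 = 38.10 moles air


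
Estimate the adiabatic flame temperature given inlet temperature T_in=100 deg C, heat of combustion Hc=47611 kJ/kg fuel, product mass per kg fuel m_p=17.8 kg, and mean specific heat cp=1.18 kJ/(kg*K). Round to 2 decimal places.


T_ad = T_in + Hc / (m_p * cp)
Denominator = 17.8 * 1.18 = 21.0040
Temperature rise = 47611 / 21.0040 = 2266.76 K
T_ad = 100 + 2266.76 = 2366.76 deg C


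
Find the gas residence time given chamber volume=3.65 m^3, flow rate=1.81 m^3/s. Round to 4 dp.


tau = V / Q_flow
tau = 3.65 / 1.81 = 2.0166 s


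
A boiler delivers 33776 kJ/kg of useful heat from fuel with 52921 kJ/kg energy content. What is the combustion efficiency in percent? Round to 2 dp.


Efficiency = (Q_useful / Q_fuel) * 100
Efficiency = (33776 / 52921) * 100
Efficiency = 0.6382 * 100 = 63.82%


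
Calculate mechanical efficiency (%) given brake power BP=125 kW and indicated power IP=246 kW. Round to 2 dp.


eta_mech = (BP / IP) * 100
Ratio = 125 / 246 = 0.5081
eta_mech = 0.5081 * 100 = 50.81%


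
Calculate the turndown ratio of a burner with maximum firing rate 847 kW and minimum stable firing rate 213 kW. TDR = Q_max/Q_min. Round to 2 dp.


TDR = Q_max / Q_min
TDR = 847 / 213 = 3.98


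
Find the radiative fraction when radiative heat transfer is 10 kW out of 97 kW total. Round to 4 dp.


f_rad = Q_rad / Q_total
f_rad = 10 / 97 = 0.1031


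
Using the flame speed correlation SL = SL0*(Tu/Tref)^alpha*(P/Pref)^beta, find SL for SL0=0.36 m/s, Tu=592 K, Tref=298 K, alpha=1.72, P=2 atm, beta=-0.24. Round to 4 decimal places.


SL = SL0 * (Tu/Tref)^alpha * (P/Pref)^beta
T ratio = 592/298 = 1.98657718
(T ratio)^alpha = 1.98657718^1.72 = 3.256427
(P/Pref)^beta = 2^(-0.24) = 0.846745
SL = 0.36 * 3.256427 * 0.846745 = 0.9927 m/s


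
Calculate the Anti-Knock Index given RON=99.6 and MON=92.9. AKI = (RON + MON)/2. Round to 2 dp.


AKI = (RON + MON) / 2
AKI = (99.6 + 92.9) / 2
AKI = 192.5 / 2 = 96.25


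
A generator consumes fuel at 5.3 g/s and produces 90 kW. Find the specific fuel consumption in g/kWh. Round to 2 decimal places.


SFC = (mf / BP) * 3600
Rate = 5.3 / 90 = 0.058889 g/(s*kW)
SFC = 0.058889 * 3600 = 212.00 g/kWh


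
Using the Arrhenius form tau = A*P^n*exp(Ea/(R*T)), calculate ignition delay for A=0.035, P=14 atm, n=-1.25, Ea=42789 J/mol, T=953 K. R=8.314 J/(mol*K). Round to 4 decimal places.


tau = A * P^n * exp(Ea/(R*T))
P^n = 14^(-1.25) = 0.03692665
Ea/(R*T) = 42789/(8.314*953) = 5.400441
exp(Ea/(R*T)) = 221.504051
tau = 0.035 * 0.03692665 * 221.504051 = 0.2863 ms


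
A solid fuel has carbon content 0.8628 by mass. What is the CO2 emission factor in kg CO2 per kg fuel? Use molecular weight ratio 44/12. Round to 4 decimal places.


EF = C_frac * (M_CO2 / M_C)
EF = 0.8628 * (44/12)
EF = 0.8628 * 3.666667 = 3.1636 kg_CO2/kg_fuel


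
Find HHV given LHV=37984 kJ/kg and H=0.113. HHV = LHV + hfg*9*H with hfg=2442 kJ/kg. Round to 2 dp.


HHV = LHV + hfg * 9 * H
Water addition = 2442 * 9 * 0.113 = 2483.514 kJ/kg
HHV = 37984 + 2483.514 = 40467.51 kJ/kg


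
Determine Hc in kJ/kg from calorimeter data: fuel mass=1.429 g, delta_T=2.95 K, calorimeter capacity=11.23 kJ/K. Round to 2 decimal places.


Hc = C_cal * delta_T / m_fuel
Q_released = 11.23 * 2.95 = 33.1285 kJ
m_fuel = 1.429 g = 1.429/1000 kg = 0.001429 kg
Hc = 33.1285 / 0.001429 = 23183.00 kJ/kg


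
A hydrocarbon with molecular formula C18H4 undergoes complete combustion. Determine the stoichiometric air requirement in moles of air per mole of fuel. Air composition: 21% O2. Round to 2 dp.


Balanced combustion: C18H4 + 19 O2 -> 18 CO2 + 2 H2O
O2 needed = C + H/4 = 18 + 4/4 = 19.00 moles
Air moles = O2 / 0.21 = 19.00 / 0.21 = 90.48 moles air


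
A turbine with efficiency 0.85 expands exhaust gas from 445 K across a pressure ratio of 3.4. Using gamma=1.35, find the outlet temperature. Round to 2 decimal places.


T_out = T_in * (1 - eta * (1 - PR^(-(gamma-1)/gamma)))
Exponent = -(1.35-1)/1.35 = -0.25925926
PR^exp = 3.4^(-0.25925926) = 0.72813041
Factor = 1 - 0.85*(1 - 0.72813041) = 0.76891085
T_out = 445 * 0.76891085 = 342.17 K


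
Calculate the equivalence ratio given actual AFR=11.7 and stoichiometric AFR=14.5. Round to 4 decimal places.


phi = AFR_stoich / AFR_actual
phi = 14.5 / 11.7 = 1.2393


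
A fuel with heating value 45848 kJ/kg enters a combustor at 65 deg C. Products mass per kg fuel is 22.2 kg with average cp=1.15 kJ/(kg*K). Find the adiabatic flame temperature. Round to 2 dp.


T_ad = T_in + Hc / (m_p * cp)
Denominator = 22.2 * 1.15 = 25.5300
Temperature rise = 45848 / 25.5300 = 1795.85 K
T_ad = 65 + 1795.85 = 1860.85 deg C


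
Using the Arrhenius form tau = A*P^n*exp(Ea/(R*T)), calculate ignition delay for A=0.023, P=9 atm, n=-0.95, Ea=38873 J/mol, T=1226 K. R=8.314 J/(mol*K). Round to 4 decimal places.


tau = A * P^n * exp(Ea/(R*T))
P^n = 9^(-0.95) = 0.12401369
Ea/(R*T) = 38873/(8.314*1226) = 3.813709
exp(Ea/(R*T)) = 45.318219
tau = 0.023 * 0.12401369 * 45.318219 = 0.1293 ms


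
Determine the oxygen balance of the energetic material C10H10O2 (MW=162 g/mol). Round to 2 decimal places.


OB = -1600 * (2C + H/2 - O) / MW
Inner = 2*10 + 10/2 - 2 = 23.00
OB = -1600 * 23.00 / 162 = -227.16%


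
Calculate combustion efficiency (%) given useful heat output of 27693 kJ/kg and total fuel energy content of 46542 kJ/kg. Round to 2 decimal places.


Efficiency = (Q_useful / Q_fuel) * 100
Efficiency = (27693 / 46542) * 100
Efficiency = 0.5950 * 100 = 59.50%


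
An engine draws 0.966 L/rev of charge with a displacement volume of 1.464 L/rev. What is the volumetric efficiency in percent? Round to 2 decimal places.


eta_v = (V_actual / V_disp) * 100
Ratio = 0.966 / 1.464 = 0.6598
eta_v = 0.6598 * 100 = 65.98%


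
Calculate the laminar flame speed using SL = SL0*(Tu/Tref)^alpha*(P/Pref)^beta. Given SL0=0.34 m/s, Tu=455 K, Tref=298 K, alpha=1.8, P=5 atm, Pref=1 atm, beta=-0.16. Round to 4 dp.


SL = SL0 * (Tu/Tref)^alpha * (P/Pref)^beta
T ratio = 455/298 = 1.52684564
(T ratio)^alpha = 1.52684564^1.8 = 2.142058
(P/Pref)^beta = 5^(-0.16) = 0.772974
SL = 0.34 * 2.142058 * 0.772974 = 0.5630 m/s


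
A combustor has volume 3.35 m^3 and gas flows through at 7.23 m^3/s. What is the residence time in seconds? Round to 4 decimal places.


tau = V / Q_flow
tau = 3.35 / 7.23 = 0.4633 s


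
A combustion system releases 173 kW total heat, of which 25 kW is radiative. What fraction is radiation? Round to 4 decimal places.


f_rad = Q_rad / Q_total
f_rad = 25 / 173 = 0.1445


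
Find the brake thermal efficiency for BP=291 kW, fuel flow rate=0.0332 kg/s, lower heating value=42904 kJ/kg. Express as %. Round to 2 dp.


eta_BTE = (BP / (mf * LHV)) * 100
Denominator = 0.0332 * 42904 = 1424.4128 kW
eta_BTE = (291 / 1424.4128) * 100 = 20.43%


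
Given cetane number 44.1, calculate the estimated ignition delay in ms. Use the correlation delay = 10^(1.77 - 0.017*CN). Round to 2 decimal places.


delay = 10^(1.77 - 0.017*CN)
Exponent = 1.77 - 0.017*44.1 = 1.0203
delay = 10^1.0203 = 10.48 ms


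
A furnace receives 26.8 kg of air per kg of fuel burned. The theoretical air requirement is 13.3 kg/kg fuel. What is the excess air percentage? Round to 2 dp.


Excess air = actual - stoichiometric = 26.8 - 13.3 = 13.50 kg/kg fuel
Excess air % = (excess / stoich) * 100 = (13.50 / 13.3) * 100 = 101.50%


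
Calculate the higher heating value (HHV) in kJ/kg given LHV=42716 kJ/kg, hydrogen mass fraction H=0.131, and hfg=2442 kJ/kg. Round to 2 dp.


HHV = LHV + hfg * 9 * H
Water addition = 2442 * 9 * 0.131 = 2879.118 kJ/kg
HHV = 42716 + 2879.118 = 45595.12 kJ/kg


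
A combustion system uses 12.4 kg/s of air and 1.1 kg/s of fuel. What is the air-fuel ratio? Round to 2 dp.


AFR = m_air / m_fuel
AFR = 12.4 / 1.1 = 11.27


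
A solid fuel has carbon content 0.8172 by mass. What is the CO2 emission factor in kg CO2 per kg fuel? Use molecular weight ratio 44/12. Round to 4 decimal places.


EF = C_frac * (M_CO2 / M_C)
EF = 0.8172 * (44/12)
EF = 0.8172 * 3.666667 = 2.9964 kg_CO2/kg_fuel


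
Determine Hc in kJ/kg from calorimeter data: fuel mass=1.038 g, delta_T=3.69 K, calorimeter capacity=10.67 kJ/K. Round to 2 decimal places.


Hc = C_cal * delta_T / m_fuel
Q_released = 10.67 * 3.69 = 39.3723 kJ
m_fuel = 1.038 g = 1.038/1000 kg = 0.001038 kg
Hc = 39.3723 / 0.001038 = 37930.92 kJ/kg


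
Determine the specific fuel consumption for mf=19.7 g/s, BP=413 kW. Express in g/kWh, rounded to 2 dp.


SFC = (mf / BP) * 3600
Rate = 19.7 / 413 = 0.047700 g/(s*kW)
SFC = 0.047700 * 3600 = 171.72 g/kWh


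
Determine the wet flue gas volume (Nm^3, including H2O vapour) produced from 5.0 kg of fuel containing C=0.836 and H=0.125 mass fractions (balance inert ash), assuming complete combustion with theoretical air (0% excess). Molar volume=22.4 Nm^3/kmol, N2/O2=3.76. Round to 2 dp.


Per kg fuel: CO2 = (C/12 kmol)*22.4 = (0.836/12)*22.4 = 1.56053 Nm^3
Per kg fuel: H2O = (H/2 kmol)*22.4 = (0.125/2)*22.4 = 1.40000 Nm^3
O2 needed per kg fuel = C/12 + H/4 = 0.836/12 + 0.125/4 = 0.10091667 kmol
Per kg fuel: N2 = O2*3.76*22.4 = 0.10091667*3.76*22.4 = 8.49961 Nm^3
Total per kg = 1.56053 + 1.40000 + 8.49961 = 11.46014 Nm^3
Total = 11.46014 * 5.0 = 57.30 Nm^3


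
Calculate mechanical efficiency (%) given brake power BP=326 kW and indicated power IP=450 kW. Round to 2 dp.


eta_mech = (BP / IP) * 100
Ratio = 326 / 450 = 0.7244
eta_mech = 0.7244 * 100 = 72.44%


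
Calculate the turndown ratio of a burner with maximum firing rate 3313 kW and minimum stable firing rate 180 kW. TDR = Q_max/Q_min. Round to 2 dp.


TDR = Q_max / Q_min
TDR = 3313 / 180 = 18.41


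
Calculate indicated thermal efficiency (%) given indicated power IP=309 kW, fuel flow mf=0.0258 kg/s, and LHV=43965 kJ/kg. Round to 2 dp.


eta_ith = (IP / (mf * LHV)) * 100
Denominator = 0.0258 * 43965 = 1134.2970 kW
eta_ith = (309 / 1134.2970) * 100 = 27.24%


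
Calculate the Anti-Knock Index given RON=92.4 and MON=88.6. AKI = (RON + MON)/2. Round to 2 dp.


AKI = (RON + MON) / 2
AKI = (92.4 + 88.6) / 2
AKI = 181.0 / 2 = 90.50


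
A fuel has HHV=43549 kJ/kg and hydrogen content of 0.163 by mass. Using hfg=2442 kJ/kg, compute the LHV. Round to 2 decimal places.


LHV = HHV - hfg * 9 * H
Water correction = 2442 * 9 * 0.163 = 3582.414 kJ/kg
LHV = 43549 - 3582.414 = 39966.59 kJ/kg


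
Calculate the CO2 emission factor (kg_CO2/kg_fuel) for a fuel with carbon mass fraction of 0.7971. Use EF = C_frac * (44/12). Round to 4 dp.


EF = C_frac * (M_CO2 / M_C)
EF = 0.7971 * (44/12)
EF = 0.7971 * 3.666667 = 2.9227 kg_CO2/kg_fuel


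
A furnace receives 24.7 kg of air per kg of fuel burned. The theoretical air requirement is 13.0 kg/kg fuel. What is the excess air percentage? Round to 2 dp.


Excess air = actual - stoichiometric = 24.7 - 13.0 = 11.70 kg/kg fuel
Excess air % = (excess / stoich) * 100 = (11.70 / 13.0) * 100 = 90.00%


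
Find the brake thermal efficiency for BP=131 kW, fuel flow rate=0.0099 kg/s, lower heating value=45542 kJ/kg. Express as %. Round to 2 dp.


eta_BTE = (BP / (mf * LHV)) * 100
Denominator = 0.0099 * 45542 = 450.8658 kW
eta_BTE = (131 / 450.8658) * 100 = 29.06%


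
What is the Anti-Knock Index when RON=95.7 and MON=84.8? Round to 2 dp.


AKI = (RON + MON) / 2
AKI = (95.7 + 84.8) / 2
AKI = 180.5 / 2 = 90.25


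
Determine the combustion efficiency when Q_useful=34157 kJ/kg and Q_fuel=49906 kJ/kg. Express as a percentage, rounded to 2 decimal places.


Efficiency = (Q_useful / Q_fuel) * 100
Efficiency = (34157 / 49906) * 100
Efficiency = 0.6844 * 100 = 68.44%


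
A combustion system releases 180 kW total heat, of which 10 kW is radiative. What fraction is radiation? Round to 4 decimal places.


f_rad = Q_rad / Q_total
f_rad = 10 / 180 = 0.0556


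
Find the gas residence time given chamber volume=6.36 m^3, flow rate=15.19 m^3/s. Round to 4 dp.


tau = V / Q_flow
tau = 6.36 / 15.19 = 0.4187 s


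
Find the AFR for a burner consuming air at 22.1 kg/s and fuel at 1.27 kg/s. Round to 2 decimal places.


AFR = m_air / m_fuel
AFR = 22.1 / 1.27 = 17.40


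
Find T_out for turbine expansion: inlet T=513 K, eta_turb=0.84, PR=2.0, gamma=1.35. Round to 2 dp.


T_out = T_in * (1 - eta * (1 - PR^(-(gamma-1)/gamma)))
Exponent = -(1.35-1)/1.35 = -0.25925926
PR^exp = 2.0^(-0.25925926) = 0.83551680
Factor = 1 - 0.84*(1 - 0.83551680) = 0.86183411
T_out = 513 * 0.86183411 = 442.12 K


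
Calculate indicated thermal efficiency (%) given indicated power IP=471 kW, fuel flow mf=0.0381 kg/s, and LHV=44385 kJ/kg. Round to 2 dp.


eta_ith = (IP / (mf * LHV)) * 100
Denominator = 0.0381 * 44385 = 1691.0685 kW
eta_ith = (471 / 1691.0685) * 100 = 27.85%


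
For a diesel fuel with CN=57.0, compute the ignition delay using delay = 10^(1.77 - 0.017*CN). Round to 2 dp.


delay = 10^(1.77 - 0.017*CN)
Exponent = 1.77 - 0.017*57.0 = 0.8010
delay = 10^0.8010 = 6.32 ms


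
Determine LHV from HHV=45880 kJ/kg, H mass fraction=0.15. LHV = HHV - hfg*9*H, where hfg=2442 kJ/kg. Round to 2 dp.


LHV = HHV - hfg * 9 * H
Water correction = 2442 * 9 * 0.15 = 3296.700 kJ/kg
LHV = 45880 - 3296.700 = 42583.30 kJ/kg


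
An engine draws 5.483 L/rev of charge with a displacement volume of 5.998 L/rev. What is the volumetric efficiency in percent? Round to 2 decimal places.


eta_v = (V_actual / V_disp) * 100
Ratio = 5.483 / 5.998 = 0.9141
eta_v = 0.9141 * 100 = 91.41%
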